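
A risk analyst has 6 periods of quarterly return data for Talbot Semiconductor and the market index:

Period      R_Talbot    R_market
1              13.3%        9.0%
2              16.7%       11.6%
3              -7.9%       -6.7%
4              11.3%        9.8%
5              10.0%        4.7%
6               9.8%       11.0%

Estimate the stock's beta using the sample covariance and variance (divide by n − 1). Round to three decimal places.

Mean R_i = (13.3 + 16.7 − 7.9 + 11.3 + 10.0 + 9.8) / 6 = 8.8667%
Mean R_m = (9.0 + 11.6 − 6.7 + 9.8 + 4.7 + 11.0) / 6 = 6.5667%
Σ(R_i − R̄_i)(R_m − R̄_m) = 282.5433  ⇒  Cov = 282.5433 / 5 = 56.5087
Σ(R_m − R̄_m)² = 240.8533  ⇒  Var(R_m) = 240.8533 / 5 = 48.1707
β = Cov / Var(R_m) = 56.5087 / 48.1707 = 1.1731

1.173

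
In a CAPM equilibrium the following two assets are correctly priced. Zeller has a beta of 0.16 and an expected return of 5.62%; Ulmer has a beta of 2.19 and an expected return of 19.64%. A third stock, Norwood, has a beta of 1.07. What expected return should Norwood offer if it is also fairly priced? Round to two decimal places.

MRP (SML slope) = (19.64% − 5.62%) / (2.19 − 0.16) = 14.02% / 2.03 = 6.9064%
R_f (intercept) = 5.62% − 0.16 × 6.9064% = 4.5150%
E(R_Norwood) = R_f + β × MRP = 4.5150% + 1.07 × 6.9064% = 11.90%

11.90%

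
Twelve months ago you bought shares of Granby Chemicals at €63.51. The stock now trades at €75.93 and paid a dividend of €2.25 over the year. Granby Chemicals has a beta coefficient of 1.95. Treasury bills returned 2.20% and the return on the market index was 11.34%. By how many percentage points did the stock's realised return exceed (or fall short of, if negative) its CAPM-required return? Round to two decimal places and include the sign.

+3.08%

Realised HPR = (P1 + D1 − P0) / P0 = (75.93 + 2.25 − 63.51) / 63.51 = 14.67 / 63.51 = 23.0987%
MRP = 11.34% − 2.20% = 9.14%
CAPM required = R_f + β·MRP = 2.20% + 1.95 × 9.14% = 20.0230%
α = realised − required = 23.0987% − 20.0230% = +3.08%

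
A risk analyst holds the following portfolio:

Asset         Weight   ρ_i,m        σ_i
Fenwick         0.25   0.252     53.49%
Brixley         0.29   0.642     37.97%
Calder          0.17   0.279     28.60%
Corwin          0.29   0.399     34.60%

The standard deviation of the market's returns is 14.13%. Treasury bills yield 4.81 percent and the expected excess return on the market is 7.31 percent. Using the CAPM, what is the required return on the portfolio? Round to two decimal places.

12.98%

β_Fenwick = 0.252 × 53.49% / 14.13% = 0.9540
β_Brixley = 0.642 × 37.97% / 14.13% = 1.7252
β_Calder = 0.279 × 28.60% / 14.13% = 0.5647
β_Corwin = 0.399 × 34.60% / 14.13% = 0.9770
β_P = Σ w_i β_i = 0.25×0.9540 + 0.29×1.7252 + 0.17×0.5647 + 0.29×0.9770 = 1.1181
E(R_P) = R_f + β_P × MRP = 4.81% + 1.1181 × 7.31% = 12.98%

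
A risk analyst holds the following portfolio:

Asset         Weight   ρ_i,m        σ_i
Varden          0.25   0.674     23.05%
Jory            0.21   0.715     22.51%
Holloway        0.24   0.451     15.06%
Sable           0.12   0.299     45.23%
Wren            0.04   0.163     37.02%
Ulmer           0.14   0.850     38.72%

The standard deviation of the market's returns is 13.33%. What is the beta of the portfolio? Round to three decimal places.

1.153

β_Varden = 0.674 × 23.05% / 13.33% = 1.1655
β_Jory = 0.715 × 22.51% / 13.33% = 1.2074
β_Holloway = 0.451 × 15.06% / 13.33% = 0.5095
β_Sable = 0.299 × 45.23% / 13.33% = 1.0145
β_Wren = 0.163 × 37.02% / 13.33% = 0.4527
β_Ulmer = 0.850 × 38.72% / 13.33% = 2.4690
β_P = Σ w_i β_i = 0.25×1.1655 + 0.21×1.2074 + 0.24×0.5095 + 0.12×1.0145 + 0.04×0.4527 + 0.14×2.4690 = 1.1527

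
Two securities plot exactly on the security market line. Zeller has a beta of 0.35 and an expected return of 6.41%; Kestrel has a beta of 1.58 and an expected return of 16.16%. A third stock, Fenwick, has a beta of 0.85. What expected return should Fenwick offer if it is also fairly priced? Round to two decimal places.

MRP (SML slope) = (16.16% − 6.41%) / (1.58 − 0.35) = 9.75% / 1.23 = 7.9268%
R_f (intercept) = 6.41% − 0.35 × 7.9268% = 3.6356%
E(R_Fenwick) = R_f + β × MRP = 3.6356% + 0.85 × 7.9268% = 10.37%

10.37%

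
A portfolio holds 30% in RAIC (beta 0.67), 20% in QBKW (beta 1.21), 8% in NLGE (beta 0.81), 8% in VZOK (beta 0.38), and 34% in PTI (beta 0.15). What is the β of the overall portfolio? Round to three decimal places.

β_P = Σ w_i β_i = 0.30×0.67 + 0.20×1.21 + 0.08×0.81 + 0.08×0.38 + 0.34×0.15 = 0.5892

0.589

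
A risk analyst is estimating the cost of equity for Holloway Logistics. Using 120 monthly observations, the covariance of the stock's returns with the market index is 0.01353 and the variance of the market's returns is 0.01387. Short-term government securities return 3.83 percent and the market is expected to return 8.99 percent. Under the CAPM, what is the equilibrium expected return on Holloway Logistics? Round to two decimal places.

β = Cov(R_i, R_m) / Var(R_m) = 0.01353 / 0.01387 = 0.9755
MRP = 8.99% − 3.83% = 5.16%
E(R) = R_f + β × MRP = 3.83% + 0.9755 × 5.16% = 8.86%

8.86%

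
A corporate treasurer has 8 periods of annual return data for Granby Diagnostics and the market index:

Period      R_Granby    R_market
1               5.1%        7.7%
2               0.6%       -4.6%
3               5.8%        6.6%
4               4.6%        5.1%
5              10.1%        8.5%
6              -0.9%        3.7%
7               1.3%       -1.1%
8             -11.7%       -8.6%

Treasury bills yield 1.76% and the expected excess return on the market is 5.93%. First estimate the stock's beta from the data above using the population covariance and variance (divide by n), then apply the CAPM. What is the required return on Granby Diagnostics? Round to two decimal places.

Mean R_i = (5.1 + 0.6 + 5.8 + 4.6 + 10.1 − 0.9 + 1.3 − 11.7) / 8 = 1.8625%
Mean R_m = (7.7 − 4.6 + 6.6 + 5.1 + 8.5 + 3.7 − 1.1 − 8.6) / 8 = 2.1625%
Σ(R_i − R̄_i)(R_m − R̄_m) = 247.7388  ⇒  Cov = 247.7388 / 8 = 30.9674
Σ(R_m − R̄_m)² = 273.7188  ⇒  Var(R_m) = 273.7188 / 8 = 34.2149
β = Cov / Var(R_m) = 30.9674 / 34.2149 = 0.9051
E(R) = R_f + β × MRP = 1.76% + 0.9051 × 5.93% = 7.13%

7.13%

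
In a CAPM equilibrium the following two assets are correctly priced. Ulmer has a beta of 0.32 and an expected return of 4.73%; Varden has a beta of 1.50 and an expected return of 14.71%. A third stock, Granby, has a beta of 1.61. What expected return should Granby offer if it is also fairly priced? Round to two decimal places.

MRP (SML slope) = (14.71% − 4.73%) / (1.50 − 0.32) = 9.98% / 1.18 = 8.4576%
R_f (intercept) = 4.73% − 0.32 × 8.4576% = 2.0236%
E(R_Granby) = R_f + β × MRP = 2.0236% + 1.61 × 8.4576% = 15.64%

15.64%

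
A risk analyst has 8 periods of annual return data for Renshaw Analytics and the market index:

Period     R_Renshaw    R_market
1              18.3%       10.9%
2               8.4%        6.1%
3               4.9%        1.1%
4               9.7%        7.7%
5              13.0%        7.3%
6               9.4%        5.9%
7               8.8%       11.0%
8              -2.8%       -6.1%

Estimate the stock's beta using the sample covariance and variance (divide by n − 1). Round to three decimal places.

Mean R_i = (18.3 + 8.4 + 4.9 + 9.7 + 13.0 + 9.4 + 8.8 − 2.8) / 8 = 8.7125%
Mean R_m = (10.9 + 6.1 + 1.1 + 7.7 + 7.3 + 5.9 + 11.0 − 6.1) / 8 = 5.4875%
Σ(R_i − R̄_i)(R_m − R̄_m) = 212.5513  ⇒  Cov = 212.5513 / 7 = 30.3645
Σ(R_m − R̄_m)² = 221.9288  ⇒  Var(R_m) = 221.9288 / 7 = 31.7041
β = Cov / Var(R_m) = 30.3645 / 31.7041 = 0.9577

0.958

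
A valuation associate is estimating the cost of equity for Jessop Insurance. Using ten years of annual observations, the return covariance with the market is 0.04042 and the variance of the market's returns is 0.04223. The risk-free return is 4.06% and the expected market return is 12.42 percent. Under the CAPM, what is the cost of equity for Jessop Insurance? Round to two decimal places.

12.06%

β = Cov(R_i, R_m) / Var(R_m) = 0.04042 / 0.04223 = 0.9571
MRP = 12.42% − 4.06% = 8.36%
E(R) = R_f + β × MRP = 4.06% + 0.9571 × 8.36% = 12.06%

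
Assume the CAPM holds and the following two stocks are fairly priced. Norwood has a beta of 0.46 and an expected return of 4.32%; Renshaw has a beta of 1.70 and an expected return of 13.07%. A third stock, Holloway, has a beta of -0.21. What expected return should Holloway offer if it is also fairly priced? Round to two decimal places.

-0.41%

MRP (SML slope) = (13.07% − 4.32%) / (1.70 − 0.46) = 8.75% / 1.24 = 7.0565%
R_f (intercept) = 4.32% − 0.46 × 7.0565% = 1.0740%
E(R_Holloway) = R_f + β × MRP = 1.0740% + -0.21 × 7.0565% = -0.41%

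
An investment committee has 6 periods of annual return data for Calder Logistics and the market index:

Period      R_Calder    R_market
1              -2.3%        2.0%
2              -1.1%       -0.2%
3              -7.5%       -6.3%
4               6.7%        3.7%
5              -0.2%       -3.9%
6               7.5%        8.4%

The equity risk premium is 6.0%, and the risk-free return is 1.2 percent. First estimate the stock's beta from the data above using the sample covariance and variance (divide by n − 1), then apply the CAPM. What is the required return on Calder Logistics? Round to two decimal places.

Mean R_i = (-2.3 − 1.1 − 7.5 + 6.7 − 0.2 + 7.5) / 6 = 0.5167%
Mean R_m = (2.0 − 0.2 − 6.3 + 3.7 − 3.9 + 8.4) / 6 = 0.6167%
Σ(R_i − R̄_i)(R_m − R̄_m) = 129.5283  ⇒  Cov = 129.5283 / 5 = 25.9057
Σ(R_m − R̄_m)² = 140.9083  ⇒  Var(R_m) = 140.9083 / 5 = 28.1817
β = Cov / Var(R_m) = 25.9057 / 28.1817 = 0.9192
E(R) = R_f + β × MRP = 1.2% + 0.9192 × 6.0% = 6.72%

6.72%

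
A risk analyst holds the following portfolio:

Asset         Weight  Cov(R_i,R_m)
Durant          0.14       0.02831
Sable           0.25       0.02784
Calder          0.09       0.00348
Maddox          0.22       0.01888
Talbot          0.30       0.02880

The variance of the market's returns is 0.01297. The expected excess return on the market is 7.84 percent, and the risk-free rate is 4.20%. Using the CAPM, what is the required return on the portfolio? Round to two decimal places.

18.73%

β_Durant = 0.02831 / 0.01297 = 2.1827
β_Sable = 0.02784 / 0.01297 = 2.1465
β_Calder = 0.00348 / 0.01297 = 0.2683
β_Maddox = 0.01888 / 0.01297 = 1.4557
β_Talbot = 0.02880 / 0.01297 = 2.2205
β_P = Σ w_i β_i = 0.14×2.1827 + 0.25×2.1465 + 0.09×0.2683 + 0.22×1.4557 + 0.30×2.2205 = 1.8528
E(R_P) = R_f + β_P × MRP = 4.20% + 1.8528 × 7.84% = 18.73%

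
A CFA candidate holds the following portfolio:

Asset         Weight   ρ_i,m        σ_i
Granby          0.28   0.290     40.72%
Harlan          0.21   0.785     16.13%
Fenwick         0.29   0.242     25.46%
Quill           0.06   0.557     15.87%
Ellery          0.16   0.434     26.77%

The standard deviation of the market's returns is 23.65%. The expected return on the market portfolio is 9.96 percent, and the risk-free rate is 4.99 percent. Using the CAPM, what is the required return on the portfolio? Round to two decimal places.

7.12%

β_Granby = 0.290 × 40.72% / 23.65% = 0.4993
β_Harlan = 0.785 × 16.13% / 23.65% = 0.5354
β_Fenwick = 0.242 × 25.46% / 23.65% = 0.2605
β_Quill = 0.557 × 15.87% / 23.65% = 0.3738
β_Ellery = 0.434 × 26.77% / 23.65% = 0.4913
β_P = Σ w_i β_i = 0.28×0.4993 + 0.21×0.5354 + 0.29×0.2605 + 0.06×0.3738 + 0.16×0.4913 = 0.4288
MRP = 9.96% − 4.99% = 4.97%
E(R_P) = R_f + β_P × MRP = 4.99% + 0.4288 × 4.97% = 7.12%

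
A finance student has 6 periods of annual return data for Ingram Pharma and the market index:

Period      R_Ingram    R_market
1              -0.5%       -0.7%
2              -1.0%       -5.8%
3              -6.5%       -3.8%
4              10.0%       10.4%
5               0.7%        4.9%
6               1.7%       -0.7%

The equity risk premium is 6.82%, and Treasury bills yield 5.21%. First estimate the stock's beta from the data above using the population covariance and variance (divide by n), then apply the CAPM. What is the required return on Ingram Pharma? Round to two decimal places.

10.34%

Mean R_i = (-0.5 − 1.0 − 6.5 + 10.0 + 0.7 + 1.7) / 6 = 0.7333%
Mean R_m = (-0.7 − 5.8 − 3.8 + 10.4 + 4.9 − 0.7) / 6 = 0.7167%
Σ(R_i − R̄_i)(R_m − R̄_m) = 133.9367  ⇒  Cov = 133.9367 / 6 = 22.3228
Σ(R_m − R̄_m)² = 178.1483  ⇒  Var(R_m) = 178.1483 / 6 = 29.6914
β = Cov / Var(R_m) = 22.3228 / 29.6914 = 0.7518
E(R) = R_f + β × MRP = 5.21% + 0.7518 × 6.82% = 10.34%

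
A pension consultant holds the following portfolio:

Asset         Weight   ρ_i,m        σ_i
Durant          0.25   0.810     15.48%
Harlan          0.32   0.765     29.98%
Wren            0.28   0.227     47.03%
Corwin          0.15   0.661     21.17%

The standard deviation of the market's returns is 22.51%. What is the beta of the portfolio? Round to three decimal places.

β_Durant = 0.810 × 15.48% / 22.51% = 0.5570
β_Harlan = 0.765 × 29.98% / 22.51% = 1.0189
β_Wren = 0.227 × 47.03% / 22.51% = 0.4743
β_Corwin = 0.661 × 21.17% / 22.51% = 0.6217
β_P = Σ w_i β_i = 0.25×0.5570 + 0.32×1.0189 + 0.28×0.4743 + 0.15×0.6217 = 0.6914

0.691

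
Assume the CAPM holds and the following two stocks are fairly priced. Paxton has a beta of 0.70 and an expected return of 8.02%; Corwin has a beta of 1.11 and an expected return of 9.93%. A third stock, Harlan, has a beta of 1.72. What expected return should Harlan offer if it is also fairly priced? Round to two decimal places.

MRP (SML slope) = (9.93% − 8.02%) / (1.11 − 0.70) = 1.91% / 0.41 = 4.6585%
R_f (intercept) = 8.02% − 0.70 × 4.6585% = 4.7591%
E(R_Harlan) = R_f + β × MRP = 4.7591% + 1.72 × 4.6585% = 12.77%

12.77%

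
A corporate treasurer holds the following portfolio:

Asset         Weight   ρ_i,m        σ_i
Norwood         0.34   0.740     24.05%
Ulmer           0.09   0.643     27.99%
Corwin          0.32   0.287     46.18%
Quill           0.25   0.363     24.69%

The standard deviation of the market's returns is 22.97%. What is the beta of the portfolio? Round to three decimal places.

β_Norwood = 0.740 × 24.05% / 22.97% = 0.7748
β_Ulmer = 0.643 × 27.99% / 22.97% = 0.7835
β_Corwin = 0.287 × 46.18% / 22.97% = 0.5770
β_Quill = 0.363 × 24.69% / 22.97% = 0.3902
β_P = Σ w_i β_i = 0.34×0.7748 + 0.09×0.7835 + 0.32×0.5770 + 0.25×0.3902 = 0.6161

0.616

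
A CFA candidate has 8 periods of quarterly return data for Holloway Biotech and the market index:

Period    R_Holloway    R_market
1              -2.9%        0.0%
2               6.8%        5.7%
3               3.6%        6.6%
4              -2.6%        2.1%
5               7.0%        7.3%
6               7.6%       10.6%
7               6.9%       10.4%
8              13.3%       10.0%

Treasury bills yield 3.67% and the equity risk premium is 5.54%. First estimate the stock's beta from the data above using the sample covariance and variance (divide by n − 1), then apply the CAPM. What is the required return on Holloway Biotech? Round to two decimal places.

Mean R_i = (-2.9 + 6.8 + 3.6 − 2.6 + 7.0 + 7.6 + 6.9 + 13.3) / 8 = 4.9625%
Mean R_m = (0.0 + 5.7 + 6.6 + 2.1 + 7.3 + 10.6 + 10.4 + 10.0) / 8 = 6.5875%
Σ(R_i − R̄_i)(R_m − R̄_m) = 131.9563  ⇒  Cov = 131.9563 / 7 = 18.8509
Σ(R_m − R̄_m)² = 107.1088  ⇒  Var(R_m) = 107.1088 / 7 = 15.3013
β = Cov / Var(R_m) = 18.8509 / 15.3013 = 1.2320
E(R) = R_f + β × MRP = 3.67% + 1.2320 × 5.54% = 10.50%

10.50%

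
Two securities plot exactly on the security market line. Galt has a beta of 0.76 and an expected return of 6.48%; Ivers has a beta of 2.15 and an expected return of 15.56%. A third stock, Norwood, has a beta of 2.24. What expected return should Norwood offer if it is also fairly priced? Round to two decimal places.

16.15%

MRP (SML slope) = (15.56% − 6.48%) / (2.15 − 0.76) = 9.08% / 1.39 = 6.5324%
R_f (intercept) = 6.48% − 0.76 × 6.5324% = 1.5154%
E(R_Norwood) = R_f + β × MRP = 1.5154% + 2.24 × 6.5324% = 16.15%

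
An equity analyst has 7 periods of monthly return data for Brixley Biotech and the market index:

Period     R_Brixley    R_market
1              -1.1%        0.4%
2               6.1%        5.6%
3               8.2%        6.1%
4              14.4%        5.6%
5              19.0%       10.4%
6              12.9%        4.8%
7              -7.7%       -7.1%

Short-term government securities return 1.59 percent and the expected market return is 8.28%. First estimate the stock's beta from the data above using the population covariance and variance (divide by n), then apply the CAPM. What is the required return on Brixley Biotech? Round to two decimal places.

Mean R_i = (-1.1 + 6.1 + 8.2 + 14.4 + 19.0 + 12.9 − 7.7) / 7 = 7.4000%
Mean R_m = (0.4 + 5.6 + 6.1 + 5.6 + 10.4 + 4.8 − 7.1) / 7 = 3.6857%
Σ(R_i − R̄_i)(R_m − R̄_m) = 287.6500  ⇒  Cov = 287.6500 / 7 = 41.0929
Σ(R_m − R̄_m)² = 186.6086  ⇒  Var(R_m) = 186.6086 / 7 = 26.6584
β = Cov / Var(R_m) = 41.0929 / 26.6584 = 1.5415
MRP = 8.28% − 1.59% = 6.69%
E(R) = R_f + β × MRP = 1.59% + 1.5415 × 6.69% = 11.90%

11.90%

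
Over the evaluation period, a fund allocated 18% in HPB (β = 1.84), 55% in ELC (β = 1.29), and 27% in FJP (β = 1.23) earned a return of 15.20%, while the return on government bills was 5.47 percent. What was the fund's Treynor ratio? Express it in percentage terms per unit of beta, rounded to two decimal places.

β_P = 0.18×1.84 + 0.55×1.29 + 0.27×1.23 = 1.3728
Treynor = (R_P − R_f) / β_P = (15.20% − 5.47%) / 1.3728 = 9.73% / 1.3728 = 7.09%

7.09%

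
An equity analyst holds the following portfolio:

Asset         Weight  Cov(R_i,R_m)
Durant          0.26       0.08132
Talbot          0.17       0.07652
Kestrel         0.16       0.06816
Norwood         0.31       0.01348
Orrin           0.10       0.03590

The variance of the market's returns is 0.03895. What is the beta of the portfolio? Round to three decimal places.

β_Durant = 0.08132 / 0.03895 = 2.0878
β_Talbot = 0.07652 / 0.03895 = 1.9646
β_Kestrel = 0.06816 / 0.03895 = 1.7499
β_Norwood = 0.01348 / 0.03895 = 0.3461
β_Orrin = 0.03590 / 0.03895 = 0.9217
β_P = Σ w_i β_i = 0.26×2.0878 + 0.17×1.9646 + 0.16×1.7499 + 0.31×0.3461 + 0.10×0.9217 = 1.3563

1.356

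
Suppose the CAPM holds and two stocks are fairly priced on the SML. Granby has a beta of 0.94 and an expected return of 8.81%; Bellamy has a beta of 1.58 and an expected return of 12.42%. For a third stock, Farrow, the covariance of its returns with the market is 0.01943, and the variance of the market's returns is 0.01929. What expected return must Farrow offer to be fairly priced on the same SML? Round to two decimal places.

MRP = (12.42% − 8.81%) / (1.58 − 0.94) = 5.6406%
R_f = 8.81% − 0.94 × 5.6406% = 3.5078%
β_Farrow = Cov / Var(R_m) = 0.01943 / 0.01929 = 1.0073
E(R_Farrow) = R_f + β × MRP = 3.5078% + 1.0073 × 5.6406% = 9.19%

9.19%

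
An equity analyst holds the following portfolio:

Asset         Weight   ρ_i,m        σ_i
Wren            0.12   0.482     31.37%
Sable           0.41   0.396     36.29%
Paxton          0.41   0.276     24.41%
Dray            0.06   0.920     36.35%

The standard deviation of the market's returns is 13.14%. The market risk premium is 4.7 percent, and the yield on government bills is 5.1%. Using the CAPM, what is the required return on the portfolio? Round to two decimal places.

9.56%

β_Wren = 0.482 × 31.37% / 13.14% = 1.1507
β_Sable = 0.396 × 36.29% / 13.14% = 1.0937
β_Paxton = 0.276 × 24.41% / 13.14% = 0.5127
β_Dray = 0.920 × 36.35% / 13.14% = 2.5451
β_P = Σ w_i β_i = 0.12×1.1507 + 0.41×1.0937 + 0.41×0.5127 + 0.06×2.5451 = 0.9494
E(R_P) = R_f + β_P × MRP = 5.1% + 0.9494 × 4.7% = 9.56%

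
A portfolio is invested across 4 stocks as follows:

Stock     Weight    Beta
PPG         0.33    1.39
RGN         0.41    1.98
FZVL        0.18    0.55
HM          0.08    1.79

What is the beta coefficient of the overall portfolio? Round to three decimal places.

1.513

β_P = Σ w_i β_i = 0.33×1.39 + 0.41×1.98 + 0.18×0.55 + 0.08×1.79 = 1.5127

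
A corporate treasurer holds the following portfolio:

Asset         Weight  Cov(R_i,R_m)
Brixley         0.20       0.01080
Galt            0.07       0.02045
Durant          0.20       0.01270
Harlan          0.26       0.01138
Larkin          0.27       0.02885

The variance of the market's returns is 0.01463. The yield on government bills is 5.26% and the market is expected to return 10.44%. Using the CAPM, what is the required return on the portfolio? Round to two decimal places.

β_Brixley = 0.01080 / 0.01463 = 0.7382
β_Galt = 0.02045 / 0.01463 = 1.3978
β_Durant = 0.01270 / 0.01463 = 0.8681
β_Harlan = 0.01138 / 0.01463 = 0.7779
β_Larkin = 0.02885 / 0.01463 = 1.9720
β_P = Σ w_i β_i = 0.20×0.7382 + 0.07×1.3978 + 0.20×0.8681 + 0.26×0.7779 + 0.27×1.9720 = 1.1538
MRP = 10.44% − 5.26% = 5.18%
E(R_P) = R_f + β_P × MRP = 5.26% + 1.1538 × 5.18% = 11.24%

11.24%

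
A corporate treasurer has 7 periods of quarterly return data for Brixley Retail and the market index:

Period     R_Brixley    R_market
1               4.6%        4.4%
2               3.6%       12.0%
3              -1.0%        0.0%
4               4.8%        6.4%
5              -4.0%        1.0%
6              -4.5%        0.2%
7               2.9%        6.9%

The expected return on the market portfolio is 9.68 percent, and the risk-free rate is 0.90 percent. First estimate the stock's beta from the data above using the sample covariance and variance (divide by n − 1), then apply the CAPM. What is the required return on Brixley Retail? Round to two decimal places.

7.00%

Mean R_i = (4.6 + 3.6 − 1.0 + 4.8 − 4.0 − 4.5 + 2.9) / 7 = 0.9143%
Mean R_m = (4.4 + 12.0 + 0.0 + 6.4 + 1.0 + 0.2 + 6.9) / 7 = 4.4143%
Σ(R_i − R̄_i)(R_m − R̄_m) = 81.0186  ⇒  Cov = 81.0186 / 6 = 13.5031
Σ(R_m − R̄_m)² = 116.5686  ⇒  Var(R_m) = 116.5686 / 6 = 19.4281
β = Cov / Var(R_m) = 13.5031 / 19.4281 = 0.6950
MRP = 9.68% − 0.90% = 8.78%
E(R) = R_f + β × MRP = 0.90% + 0.6950 × 8.78% = 7.00%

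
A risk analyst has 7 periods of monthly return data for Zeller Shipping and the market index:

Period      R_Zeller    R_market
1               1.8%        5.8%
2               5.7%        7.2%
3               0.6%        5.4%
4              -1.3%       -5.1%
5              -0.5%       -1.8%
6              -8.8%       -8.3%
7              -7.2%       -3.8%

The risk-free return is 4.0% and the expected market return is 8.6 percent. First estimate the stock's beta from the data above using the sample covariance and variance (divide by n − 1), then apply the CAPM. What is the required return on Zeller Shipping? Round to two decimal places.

7.28%

Mean R_i = (1.8 + 5.7 + 0.6 − 1.3 − 0.5 − 8.8 − 7.2) / 7 = -1.3857%
Mean R_m = (5.8 + 7.2 + 5.4 − 5.1 − 1.8 − 8.3 − 3.8) / 7 = -0.0857%
Σ(R_i − R̄_i)(R_m − R̄_m) = 161.8186  ⇒  Cov = 161.8186 / 6 = 26.9698
Σ(R_m − R̄_m)² = 227.1686  ⇒  Var(R_m) = 227.1686 / 6 = 37.8614
β = Cov / Var(R_m) = 26.9698 / 37.8614 = 0.7123
MRP = 8.6% − 4.0% = 4.60%
E(R) = R_f + β × MRP = 4.0% + 0.7123 × 4.6% = 7.28%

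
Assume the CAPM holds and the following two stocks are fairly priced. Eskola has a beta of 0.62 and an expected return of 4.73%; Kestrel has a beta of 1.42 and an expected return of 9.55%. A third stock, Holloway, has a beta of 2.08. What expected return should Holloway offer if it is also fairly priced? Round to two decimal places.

MRP (SML slope) = (9.55% − 4.73%) / (1.42 − 0.62) = 4.82% / 0.80 = 6.0250%
R_f (intercept) = 4.73% − 0.62 × 6.0250% = 0.9945%
E(R_Holloway) = R_f + β × MRP = 0.9945% + 2.08 × 6.0250% = 13.53%

13.53%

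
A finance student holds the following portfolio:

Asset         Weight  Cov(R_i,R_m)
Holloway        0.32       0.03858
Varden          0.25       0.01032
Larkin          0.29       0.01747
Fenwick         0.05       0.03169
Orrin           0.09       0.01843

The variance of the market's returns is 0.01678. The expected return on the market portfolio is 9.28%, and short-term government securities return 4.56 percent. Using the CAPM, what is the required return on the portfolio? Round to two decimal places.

β_Holloway = 0.03858 / 0.01678 = 2.2992
β_Varden = 0.01032 / 0.01678 = 0.6150
β_Larkin = 0.01747 / 0.01678 = 1.0411
β_Fenwick = 0.03169 / 0.01678 = 1.8886
β_Orrin = 0.01843 / 0.01678 = 1.0983
β_P = Σ w_i β_i = 0.32×2.2992 + 0.25×0.6150 + 0.29×1.0411 + 0.05×1.8886 + 0.09×1.0983 = 1.3847
MRP = 9.28% − 4.56% = 4.72%
E(R_P) = R_f + β_P × MRP = 4.56% + 1.3847 × 4.72% = 11.10%

11.10%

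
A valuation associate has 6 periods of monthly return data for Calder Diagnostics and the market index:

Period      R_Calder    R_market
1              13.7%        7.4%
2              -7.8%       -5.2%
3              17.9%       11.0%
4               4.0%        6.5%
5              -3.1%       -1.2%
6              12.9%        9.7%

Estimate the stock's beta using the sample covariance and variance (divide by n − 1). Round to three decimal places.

1.524

Mean R_i = (13.7 − 7.8 + 17.9 + 4.0 − 3.1 + 12.9) / 6 = 6.2667%
Mean R_m = (7.4 − 5.2 + 11.0 + 6.5 − 1.2 + 9.7) / 6 = 4.7000%
Σ(R_i − R̄_i)(R_m − R̄_m) = 316.9700  ⇒  Cov = 316.9700 / 5 = 63.3940
Σ(R_m − R̄_m)² = 208.0400  ⇒  Var(R_m) = 208.0400 / 5 = 41.6080
β = Cov / Var(R_m) = 63.3940 / 41.6080 = 1.5236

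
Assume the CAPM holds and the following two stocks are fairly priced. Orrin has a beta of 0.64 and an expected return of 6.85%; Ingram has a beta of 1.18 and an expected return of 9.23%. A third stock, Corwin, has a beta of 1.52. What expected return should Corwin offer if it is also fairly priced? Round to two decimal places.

MRP (SML slope) = (9.23% − 6.85%) / (1.18 − 0.64) = 2.38% / 0.54 = 4.4074%
R_f (intercept) = 6.85% − 0.64 × 4.4074% = 4.0293%
E(R_Corwin) = R_f + β × MRP = 4.0293% + 1.52 × 4.4074% = 10.73%

10.73%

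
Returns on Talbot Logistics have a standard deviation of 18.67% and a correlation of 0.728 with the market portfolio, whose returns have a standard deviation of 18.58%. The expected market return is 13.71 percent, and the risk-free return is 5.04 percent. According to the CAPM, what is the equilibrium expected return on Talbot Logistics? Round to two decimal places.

11.38%

β = ρ × σ_i / σ_m = 0.728 × 18.67% / 18.58% = 0.7315
MRP = 13.71% − 5.04% = 8.67%
E(R) = 5.04% + 0.7315 × 8.67% = 11.38%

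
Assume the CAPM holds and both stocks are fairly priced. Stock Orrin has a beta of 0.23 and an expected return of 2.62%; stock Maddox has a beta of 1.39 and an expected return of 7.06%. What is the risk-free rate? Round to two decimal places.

1.74%

Both satisfy E(R) = R_f + β·MRP, so the slope of the SML is
MRP = (7.06% − 2.62%) / (1.39 − 0.23) = 4.44% / 1.16 = 3.8276%
R_f = E(R_Orrin) − β_Orrin·MRP = 2.62% − 0.23 × 3.8276% = 1.7397%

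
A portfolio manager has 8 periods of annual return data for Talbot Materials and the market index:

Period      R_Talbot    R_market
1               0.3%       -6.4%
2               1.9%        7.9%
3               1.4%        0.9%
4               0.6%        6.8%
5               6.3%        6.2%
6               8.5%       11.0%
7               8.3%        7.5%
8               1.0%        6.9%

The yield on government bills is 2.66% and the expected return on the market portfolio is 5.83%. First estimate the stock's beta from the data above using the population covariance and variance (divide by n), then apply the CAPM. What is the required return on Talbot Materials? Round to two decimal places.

Mean R_i = (0.3 + 1.9 + 1.4 + 0.6 + 6.3 + 8.5 + 8.3 + 1.0) / 8 = 3.5375%
Mean R_m = (-6.4 + 7.9 + 0.9 + 6.8 + 6.2 + 11.0 + 7.5 + 6.9) / 8 = 5.1000%
Σ(R_i − R̄_i)(R_m − R̄_m) = 75.8100  ⇒  Cov = 75.8100 / 8 = 9.4763
Σ(R_m − R̄_m)² = 205.6400  ⇒  Var(R_m) = 205.6400 / 8 = 25.7050
β = Cov / Var(R_m) = 9.4763 / 25.7050 = 0.3687
MRP = 5.83% − 2.66% = 3.17%
E(R) = R_f + β × MRP = 2.66% + 0.3687 × 3.17% = 3.83%

3.83%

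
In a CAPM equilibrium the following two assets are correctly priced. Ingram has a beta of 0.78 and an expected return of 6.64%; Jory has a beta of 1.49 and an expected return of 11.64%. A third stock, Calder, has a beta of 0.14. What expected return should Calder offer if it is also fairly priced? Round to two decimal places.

MRP (SML slope) = (11.64% − 6.64%) / (1.49 − 0.78) = 5.00% / 0.71 = 7.0423%
R_f (intercept) = 6.64% − 0.78 × 7.0423% = 1.1470%
E(R_Calder) = R_f + β × MRP = 1.1470% + 0.14 × 7.0423% = 2.13%

2.13%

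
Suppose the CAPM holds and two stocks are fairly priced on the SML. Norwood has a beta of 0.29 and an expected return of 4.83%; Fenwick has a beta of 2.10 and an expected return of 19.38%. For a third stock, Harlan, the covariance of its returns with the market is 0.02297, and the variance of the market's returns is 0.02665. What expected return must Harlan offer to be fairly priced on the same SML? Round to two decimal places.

9.43%

MRP = (19.38% − 4.83%) / (2.10 − 0.29) = 8.0387%
R_f = 4.83% − 0.29 × 8.0387% = 2.4988%
β_Harlan = Cov / Var(R_m) = 0.02297 / 0.02665 = 0.8619
E(R_Harlan) = R_f + β × MRP = 2.4988% + 0.8619 × 8.0387% = 9.43%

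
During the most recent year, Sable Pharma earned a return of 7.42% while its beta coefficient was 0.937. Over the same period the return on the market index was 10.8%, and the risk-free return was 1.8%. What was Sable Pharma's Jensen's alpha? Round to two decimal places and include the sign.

-2.81%

Market excess return = 10.8% − 1.8% = 9.00%
CAPM benchmark = R_f + β(R_m − R_f) = 1.8% + 0.937 × 9.0% = 10.2330%
α = actual − benchmark = 7.42% − 10.2330% = -2.81%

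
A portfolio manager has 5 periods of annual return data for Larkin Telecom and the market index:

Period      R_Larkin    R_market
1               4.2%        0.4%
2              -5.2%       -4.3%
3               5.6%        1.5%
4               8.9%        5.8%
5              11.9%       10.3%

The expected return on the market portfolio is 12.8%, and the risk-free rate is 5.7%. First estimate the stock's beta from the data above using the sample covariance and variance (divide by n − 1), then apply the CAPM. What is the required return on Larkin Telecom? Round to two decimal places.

13.60%

Mean R_i = (4.2 − 5.2 + 5.6 + 8.9 + 11.9) / 5 = 5.0800%
Mean R_m = (0.4 − 4.3 + 1.5 + 5.8 + 10.3) / 5 = 2.7400%
Σ(R_i − R̄_i)(R_m − R̄_m) = 137.0340  ⇒  Cov = 137.0340 / 4 = 34.2585
Σ(R_m − R̄_m)² = 123.0920  ⇒  Var(R_m) = 123.0920 / 4 = 30.7730
β = Cov / Var(R_m) = 34.2585 / 30.7730 = 1.1133
MRP = 12.8% − 5.7% = 7.10%
E(R) = R_f + β × MRP = 5.7% + 1.1133 × 7.1% = 13.60%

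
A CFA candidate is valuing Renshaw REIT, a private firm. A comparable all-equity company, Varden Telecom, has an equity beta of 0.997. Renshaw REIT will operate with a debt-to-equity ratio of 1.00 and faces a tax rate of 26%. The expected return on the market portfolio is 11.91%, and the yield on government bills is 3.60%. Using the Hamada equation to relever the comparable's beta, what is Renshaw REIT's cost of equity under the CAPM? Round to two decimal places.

β_L = β_U × [1 + (1 − t)(D/E)] = 0.997 × [1 + (1 − 0.26) × 1.00]
    = 0.997 × [1 + 0.74 × 1.00] = 0.997 × 1.7400 = 1.7348
MRP = 11.91% − 3.60% = 8.31%
E(R) = R_f + β_L × MRP = 3.60% + 1.7348 × 8.31% = 18.02%

18.02%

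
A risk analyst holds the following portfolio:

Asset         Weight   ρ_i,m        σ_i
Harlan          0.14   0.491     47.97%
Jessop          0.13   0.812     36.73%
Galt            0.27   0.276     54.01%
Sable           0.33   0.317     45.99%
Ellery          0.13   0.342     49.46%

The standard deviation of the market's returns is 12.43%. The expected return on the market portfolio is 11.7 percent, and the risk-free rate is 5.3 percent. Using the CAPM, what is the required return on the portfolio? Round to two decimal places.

β_Harlan = 0.491 × 47.97% / 12.43% = 1.8949
β_Jessop = 0.812 × 36.73% / 12.43% = 2.3994
β_Galt = 0.276 × 54.01% / 12.43% = 1.1993
β_Sable = 0.317 × 45.99% / 12.43% = 1.1729
β_Ellery = 0.342 × 49.46% / 12.43% = 1.3608
β_P = Σ w_i β_i = 0.14×1.8949 + 0.13×2.3994 + 0.27×1.1993 + 0.33×1.1729 + 0.13×1.3608 = 1.4650
MRP = 11.7% − 5.3% = 6.40%
E(R_P) = R_f + β_P × MRP = 5.3% + 1.4650 × 6.4% = 14.68%

14.68%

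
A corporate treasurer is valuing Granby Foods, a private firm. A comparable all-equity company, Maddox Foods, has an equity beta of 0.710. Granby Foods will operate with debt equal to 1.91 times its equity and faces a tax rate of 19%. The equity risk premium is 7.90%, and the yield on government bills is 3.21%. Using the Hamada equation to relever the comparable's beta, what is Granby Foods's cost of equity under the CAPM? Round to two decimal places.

17.50%

β_L = β_U × [1 + (1 − t)(D/E)] = 0.710 × [1 + (1 − 0.19) × 1.91]
    = 0.710 × [1 + 0.81 × 1.91] = 0.710 × 2.5471 = 1.8084
E(R) = R_f + β_L × MRP = 3.21% + 1.8084 × 7.90% = 17.50%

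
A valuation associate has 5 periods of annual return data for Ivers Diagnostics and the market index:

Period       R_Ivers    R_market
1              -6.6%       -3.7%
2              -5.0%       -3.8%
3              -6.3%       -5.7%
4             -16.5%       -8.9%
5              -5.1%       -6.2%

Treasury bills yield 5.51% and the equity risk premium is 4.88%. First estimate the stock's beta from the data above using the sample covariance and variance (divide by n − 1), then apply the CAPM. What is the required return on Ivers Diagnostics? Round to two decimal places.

Mean R_i = (-6.6 − 5.0 − 6.3 − 16.5 − 5.1) / 5 = -7.9000%
Mean R_m = (-3.7 − 3.8 − 5.7 − 8.9 − 6.2) / 5 = -5.6600%
Σ(R_i − R̄_i)(R_m − R̄_m) = 34.2300  ⇒  Cov = 34.2300 / 4 = 8.5575
Σ(R_m − R̄_m)² = 18.0920  ⇒  Var(R_m) = 18.0920 / 4 = 4.5230
β = Cov / Var(R_m) = 8.5575 / 4.5230 = 1.8920
E(R) = R_f + β × MRP = 5.51% + 1.8920 × 4.88% = 14.74%

14.74%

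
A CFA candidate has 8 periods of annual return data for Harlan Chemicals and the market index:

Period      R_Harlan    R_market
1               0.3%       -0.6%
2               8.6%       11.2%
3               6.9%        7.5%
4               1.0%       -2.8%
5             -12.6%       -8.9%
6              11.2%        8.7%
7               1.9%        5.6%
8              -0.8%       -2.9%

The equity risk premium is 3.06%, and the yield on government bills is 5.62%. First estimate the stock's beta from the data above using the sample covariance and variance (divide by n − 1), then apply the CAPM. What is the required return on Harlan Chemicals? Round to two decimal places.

Mean R_i = (0.3 + 8.6 + 6.9 + 1.0 − 12.6 + 11.2 + 1.9 − 0.8) / 8 = 2.0625%
Mean R_m = (-0.6 + 11.2 + 7.5 − 2.8 − 8.9 + 8.7 + 5.6 − 2.9) / 8 = 2.2250%
Σ(R_i − R̄_i)(R_m − R̄_m) = 330.9175  ⇒  Cov = 330.9175 / 7 = 47.2739
Σ(R_m − R̄_m)² = 344.9550  ⇒  Var(R_m) = 344.9550 / 7 = 49.2793
β = Cov / Var(R_m) = 47.2739 / 49.2793 = 0.9593
E(R) = R_f + β × MRP = 5.62% + 0.9593 × 3.06% = 8.56%

8.56%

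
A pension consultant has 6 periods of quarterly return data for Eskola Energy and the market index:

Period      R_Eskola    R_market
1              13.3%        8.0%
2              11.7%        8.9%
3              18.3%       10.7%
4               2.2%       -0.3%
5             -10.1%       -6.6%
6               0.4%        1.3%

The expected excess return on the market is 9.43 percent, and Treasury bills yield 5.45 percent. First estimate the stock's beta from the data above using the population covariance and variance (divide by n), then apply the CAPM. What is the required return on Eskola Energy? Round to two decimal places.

Mean R_i = (13.3 + 11.7 + 18.3 + 2.2 − 10.1 + 0.4) / 6 = 5.9667%
Mean R_m = (8.0 + 8.9 + 10.7 − 0.3 − 6.6 + 1.3) / 6 = 3.6667%
Σ(R_i − R̄_i)(R_m − R̄_m) = 341.5933  ⇒  Cov = 341.5933 / 6 = 56.9322
Σ(R_m − R̄_m)² = 222.3733  ⇒  Var(R_m) = 222.3733 / 6 = 37.0622
β = Cov / Var(R_m) = 56.9322 / 37.0622 = 1.5361
E(R) = R_f + β × MRP = 5.45% + 1.5361 × 9.43% = 19.94%

19.94%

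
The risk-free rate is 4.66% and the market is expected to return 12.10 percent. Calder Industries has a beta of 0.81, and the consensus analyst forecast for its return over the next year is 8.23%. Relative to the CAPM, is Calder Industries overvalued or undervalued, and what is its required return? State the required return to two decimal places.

Overvalued; required return 10.69%

MRP = 12.10% − 4.66% = 7.44%
Required return = R_f + β·MRP = 4.66% + 0.81 × 7.44% = 10.69%
Forecast 8.23% < required 10.69% → the stock plots below the SML → overvalued.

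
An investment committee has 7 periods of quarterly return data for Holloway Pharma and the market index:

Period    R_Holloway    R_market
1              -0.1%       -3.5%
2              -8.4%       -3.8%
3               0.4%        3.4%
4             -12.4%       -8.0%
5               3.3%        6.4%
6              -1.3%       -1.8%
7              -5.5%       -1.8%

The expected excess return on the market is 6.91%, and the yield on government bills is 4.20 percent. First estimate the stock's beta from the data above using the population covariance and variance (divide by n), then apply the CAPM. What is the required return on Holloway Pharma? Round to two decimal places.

Mean R_i = (-0.1 − 8.4 + 0.4 − 12.4 + 3.3 − 1.3 − 5.5) / 7 = -3.4286%
Mean R_m = (-3.5 − 3.8 + 3.4 − 8.0 + 6.4 − 1.8 − 1.8) / 7 = -1.3000%
Σ(R_i − R̄_i)(R_m − R̄_m) = 134.9900  ⇒  Cov = 134.9900 / 7 = 19.2843
Σ(R_m − R̄_m)² = 137.8600  ⇒  Var(R_m) = 137.8600 / 7 = 19.6943
β = Cov / Var(R_m) = 19.2843 / 19.6943 = 0.9792
E(R) = R_f + β × MRP = 4.20% + 0.9792 × 6.91% = 10.97%

10.97%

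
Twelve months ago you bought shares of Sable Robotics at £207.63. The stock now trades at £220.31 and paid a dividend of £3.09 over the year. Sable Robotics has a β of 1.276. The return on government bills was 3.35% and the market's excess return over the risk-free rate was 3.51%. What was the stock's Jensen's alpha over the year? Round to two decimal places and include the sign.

-0.23%

Realised HPR = (P1 + D1 − P0) / P0 = (220.31 + 3.09 − 207.63) / 207.63 = 15.77 / 207.63 = 7.5952%
CAPM required = R_f + β·MRP = 3.35% + 1.276 × 3.51% = 7.82876%
α = realised − required = 7.5952% − 7.82876% = -0.23%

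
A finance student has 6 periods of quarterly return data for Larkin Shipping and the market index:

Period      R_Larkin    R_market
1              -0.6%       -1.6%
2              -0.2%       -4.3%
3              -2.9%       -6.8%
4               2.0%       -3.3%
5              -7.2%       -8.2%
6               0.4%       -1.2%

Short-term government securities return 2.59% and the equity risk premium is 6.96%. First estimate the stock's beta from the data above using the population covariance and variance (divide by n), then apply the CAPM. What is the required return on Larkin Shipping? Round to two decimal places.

Mean R_i = (-0.6 − 0.2 − 2.9 + 2.0 − 7.2 + 0.4) / 6 = -1.4167%
Mean R_m = (-1.6 − 4.3 − 6.8 − 3.3 − 8.2 − 1.2) / 6 = -4.2333%
Σ(R_i − R̄_i)(R_m − R̄_m) = 37.5167  ⇒  Cov = 37.5167 / 6 = 6.2528
Σ(R_m − R̄_m)² = 39.3333  ⇒  Var(R_m) = 39.3333 / 6 = 6.5556
β = Cov / Var(R_m) = 6.2528 / 6.5556 = 0.9538
E(R) = R_f + β × MRP = 2.59% + 0.9538 × 6.96% = 9.23%

9.23%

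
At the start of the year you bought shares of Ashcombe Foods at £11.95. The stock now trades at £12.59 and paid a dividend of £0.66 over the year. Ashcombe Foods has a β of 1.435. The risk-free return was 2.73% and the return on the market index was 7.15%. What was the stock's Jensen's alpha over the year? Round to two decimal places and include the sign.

+1.81%

Realised HPR = (P1 + D1 − P0) / P0 = (12.59 + 0.66 − 11.95) / 11.95 = 1.30 / 11.95 = 10.8787%
MRP = 7.15% − 2.73% = 4.42%
CAPM required = R_f + β·MRP = 2.73% + 1.435 × 4.42% = 9.07270%
α = realised − required = 10.8787% − 9.07270% = +1.81%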